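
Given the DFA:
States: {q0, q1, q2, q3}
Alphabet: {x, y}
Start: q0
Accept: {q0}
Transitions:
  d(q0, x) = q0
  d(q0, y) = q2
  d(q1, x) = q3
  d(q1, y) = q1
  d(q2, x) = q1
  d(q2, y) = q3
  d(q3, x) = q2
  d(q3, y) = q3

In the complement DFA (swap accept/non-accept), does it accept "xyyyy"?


Trace: q0 -> q0 -> q2 -> q3 -> q3 -> q3
Final: q3
Original accept: {q0}
Complement: q3 is not in original accept

Yes, complement accepts (original rejects)


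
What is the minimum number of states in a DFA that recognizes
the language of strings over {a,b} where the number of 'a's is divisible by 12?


States track (count of 'a') mod 12.
Need 12 states: one per remainder 0..11; accept = remainder 0.

12


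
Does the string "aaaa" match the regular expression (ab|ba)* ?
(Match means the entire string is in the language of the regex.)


|string| = 4; first = 'a'; last = 'a'

No, "aaaa" does not match (ab|ba)*


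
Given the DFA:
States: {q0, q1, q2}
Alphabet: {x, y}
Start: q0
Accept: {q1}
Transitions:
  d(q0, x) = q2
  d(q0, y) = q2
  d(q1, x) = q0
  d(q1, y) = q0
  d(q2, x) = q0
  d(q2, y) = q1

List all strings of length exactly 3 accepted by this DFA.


All strings of length 3: 8 total
Accepted: 0

None


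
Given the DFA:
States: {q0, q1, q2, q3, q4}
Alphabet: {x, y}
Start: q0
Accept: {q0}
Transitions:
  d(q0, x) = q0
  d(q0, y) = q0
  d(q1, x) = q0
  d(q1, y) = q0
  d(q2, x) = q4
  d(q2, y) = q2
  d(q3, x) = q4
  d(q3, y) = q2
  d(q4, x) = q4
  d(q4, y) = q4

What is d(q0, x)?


Looking up transition d(q0, x)

q0


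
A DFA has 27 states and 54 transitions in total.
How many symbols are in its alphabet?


Each state has exactly one transition per symbol.
|alphabet| = transitions / states = 54 / 27 = 2

2


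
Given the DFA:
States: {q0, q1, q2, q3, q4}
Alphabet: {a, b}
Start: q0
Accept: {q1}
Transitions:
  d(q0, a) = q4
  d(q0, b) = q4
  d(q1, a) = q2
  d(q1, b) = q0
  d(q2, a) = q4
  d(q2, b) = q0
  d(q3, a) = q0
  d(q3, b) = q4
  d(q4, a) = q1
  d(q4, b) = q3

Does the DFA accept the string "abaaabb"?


Trace: q0 -> q4 -> q3 -> q0 -> q4 -> q1 -> q0 -> q4
Final state: q4
Accept states: {q1}

No, rejected (final state q4 is not an accept state)


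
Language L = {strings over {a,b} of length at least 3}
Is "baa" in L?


length = 3

Yes, "baa" is in L


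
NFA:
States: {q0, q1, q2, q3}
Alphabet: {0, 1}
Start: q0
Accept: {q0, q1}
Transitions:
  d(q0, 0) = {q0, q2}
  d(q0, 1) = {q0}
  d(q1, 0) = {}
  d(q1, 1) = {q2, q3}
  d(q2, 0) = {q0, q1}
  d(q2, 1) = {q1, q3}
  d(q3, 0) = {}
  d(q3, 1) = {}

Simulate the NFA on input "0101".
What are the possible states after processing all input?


Start: {q0}
  --0--> {q0, q2}
  --1--> {q0, q1, q3}
  --0--> {q0, q2}
  --1--> {q0, q1, q3}

{q0, q1, q3}


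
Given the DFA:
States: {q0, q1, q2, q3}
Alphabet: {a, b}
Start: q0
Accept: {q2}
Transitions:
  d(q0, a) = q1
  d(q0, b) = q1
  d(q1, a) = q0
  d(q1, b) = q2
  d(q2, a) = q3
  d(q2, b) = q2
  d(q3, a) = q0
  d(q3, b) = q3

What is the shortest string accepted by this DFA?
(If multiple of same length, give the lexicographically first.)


BFS by string length (lex-first path to each state shown):
  len 0: q0<-""
  len 1: q1<-"a"
  len 2: q0<-"aa", q2<-"ab"
Found accept state at length 2.

"ab"


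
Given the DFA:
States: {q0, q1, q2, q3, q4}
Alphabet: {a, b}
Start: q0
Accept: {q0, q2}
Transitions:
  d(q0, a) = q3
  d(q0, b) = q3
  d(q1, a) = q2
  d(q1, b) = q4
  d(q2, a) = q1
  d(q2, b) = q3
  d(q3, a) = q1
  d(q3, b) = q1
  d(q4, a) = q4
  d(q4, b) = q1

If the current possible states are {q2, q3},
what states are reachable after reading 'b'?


Apply transition on 'b' from each current state:
  d(q2, b) = q3
  d(q3, b) = q1

{q1, q3}


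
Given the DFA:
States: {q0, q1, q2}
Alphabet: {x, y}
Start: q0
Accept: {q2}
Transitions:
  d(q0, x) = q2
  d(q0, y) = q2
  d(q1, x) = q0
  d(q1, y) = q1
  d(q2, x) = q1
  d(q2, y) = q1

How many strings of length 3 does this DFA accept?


Enumerating all length-3 strings:
  "xxx" -> q0 [reject]
  "xxy" -> q1 [reject]
  "xyx" -> q0 [reject]
  "xyy" -> q1 [reject]
  "yxx" -> q0 [reject]
  "yxy" -> q1 [reject]
  "yyx" -> q0 [reject]
  "yyy" -> q1 [reject]

0 out of 8


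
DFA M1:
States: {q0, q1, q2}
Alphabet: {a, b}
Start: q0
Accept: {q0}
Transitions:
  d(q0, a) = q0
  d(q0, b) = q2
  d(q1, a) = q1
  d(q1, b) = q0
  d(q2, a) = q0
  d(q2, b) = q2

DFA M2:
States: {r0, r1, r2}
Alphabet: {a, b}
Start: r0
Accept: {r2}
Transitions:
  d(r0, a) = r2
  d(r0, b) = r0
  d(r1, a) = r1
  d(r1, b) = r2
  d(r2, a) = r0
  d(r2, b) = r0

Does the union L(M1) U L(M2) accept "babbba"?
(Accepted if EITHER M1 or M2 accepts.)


M1: final=q0 accepted=True
M2: final=r2 accepted=True

Yes, union accepts


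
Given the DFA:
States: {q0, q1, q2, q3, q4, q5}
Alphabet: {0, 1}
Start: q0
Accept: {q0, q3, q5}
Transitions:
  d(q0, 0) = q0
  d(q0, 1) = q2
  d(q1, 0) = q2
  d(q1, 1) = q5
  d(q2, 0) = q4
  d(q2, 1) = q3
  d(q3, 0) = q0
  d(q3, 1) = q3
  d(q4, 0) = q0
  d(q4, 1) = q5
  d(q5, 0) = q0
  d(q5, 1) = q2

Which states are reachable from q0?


BFS from q0:
  layer 0: {q0}
  layer 1: {q2}
  layer 2: {q3, q4}
  layer 3: {q5}

{q0, q2, q3, q4, q5}


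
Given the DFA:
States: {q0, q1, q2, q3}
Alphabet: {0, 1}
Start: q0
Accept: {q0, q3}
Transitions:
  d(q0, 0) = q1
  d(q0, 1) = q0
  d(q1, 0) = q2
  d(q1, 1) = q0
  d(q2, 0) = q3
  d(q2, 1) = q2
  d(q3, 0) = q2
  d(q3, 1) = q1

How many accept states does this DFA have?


Accept states listed: {q0, q3}
Counting: q0(1) q3(2)

2


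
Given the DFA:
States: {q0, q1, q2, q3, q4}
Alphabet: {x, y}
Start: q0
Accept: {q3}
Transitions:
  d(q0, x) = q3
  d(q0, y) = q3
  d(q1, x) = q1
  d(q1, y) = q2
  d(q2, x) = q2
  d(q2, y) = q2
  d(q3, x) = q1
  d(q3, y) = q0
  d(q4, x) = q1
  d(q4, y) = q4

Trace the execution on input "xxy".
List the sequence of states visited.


Input: xxy
d(q0, x) = q3
d(q3, x) = q1
d(q1, y) = q2


q0 -> q3 -> q1 -> q2


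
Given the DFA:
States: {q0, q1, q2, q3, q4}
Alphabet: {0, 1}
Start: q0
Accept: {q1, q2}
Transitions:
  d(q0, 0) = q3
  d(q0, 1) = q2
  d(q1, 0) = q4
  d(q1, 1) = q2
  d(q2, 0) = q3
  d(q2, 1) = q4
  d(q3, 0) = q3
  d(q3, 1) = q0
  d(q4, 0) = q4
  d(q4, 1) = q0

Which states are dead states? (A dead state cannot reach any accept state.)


Forward reachability from each state:
  q0 -> reaches accept state q2 (live)
  q1 -> reaches accept state q1 (live)
  q2 -> reaches accept state q2 (live)
  q3 -> reaches accept state q2 (live)
  q4 -> reaches accept state q2 (live)

None (all states can reach an accept state)


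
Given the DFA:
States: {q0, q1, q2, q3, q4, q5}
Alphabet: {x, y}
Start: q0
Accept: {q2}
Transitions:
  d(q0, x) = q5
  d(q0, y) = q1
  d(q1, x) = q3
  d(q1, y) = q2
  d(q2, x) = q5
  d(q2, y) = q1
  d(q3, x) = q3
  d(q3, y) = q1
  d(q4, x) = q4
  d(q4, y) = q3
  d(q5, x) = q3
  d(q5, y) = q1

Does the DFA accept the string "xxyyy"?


Trace: q0 -> q5 -> q3 -> q1 -> q2 -> q1
Final state: q1
Accept states: {q2}

No, rejected (final state q1 is not an accept state)


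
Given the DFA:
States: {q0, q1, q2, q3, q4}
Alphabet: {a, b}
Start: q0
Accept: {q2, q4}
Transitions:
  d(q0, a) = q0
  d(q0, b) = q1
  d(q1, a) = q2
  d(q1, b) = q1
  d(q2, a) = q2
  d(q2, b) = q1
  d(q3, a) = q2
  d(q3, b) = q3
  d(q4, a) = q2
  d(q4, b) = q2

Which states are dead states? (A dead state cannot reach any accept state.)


Forward reachability from each state:
  q0 -> reaches accept state q2 (live)
  q1 -> reaches accept state q2 (live)
  q2 -> reaches accept state q2 (live)
  q3 -> reaches accept state q2 (live)
  q4 -> reaches accept state q2 (live)

None (all states can reach an accept state)


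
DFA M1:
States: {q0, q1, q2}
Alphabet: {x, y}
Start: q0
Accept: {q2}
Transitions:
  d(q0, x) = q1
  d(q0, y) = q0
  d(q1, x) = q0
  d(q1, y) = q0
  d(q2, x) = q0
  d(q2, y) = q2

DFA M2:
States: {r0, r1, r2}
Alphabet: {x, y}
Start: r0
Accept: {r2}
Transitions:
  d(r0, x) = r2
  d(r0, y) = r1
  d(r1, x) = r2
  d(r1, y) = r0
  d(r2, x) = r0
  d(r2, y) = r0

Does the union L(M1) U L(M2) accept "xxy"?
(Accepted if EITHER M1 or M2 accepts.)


M1: final=q0 accepted=False
M2: final=r1 accepted=False

No, union rejects (neither accepts)


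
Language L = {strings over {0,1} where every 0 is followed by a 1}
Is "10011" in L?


'00' present: True; ends with '0': False

No, "10011" is not in L


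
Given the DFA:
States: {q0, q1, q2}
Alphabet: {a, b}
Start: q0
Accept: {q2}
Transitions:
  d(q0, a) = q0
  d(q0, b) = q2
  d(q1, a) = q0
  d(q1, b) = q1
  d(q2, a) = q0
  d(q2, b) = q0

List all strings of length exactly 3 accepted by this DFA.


All strings of length 3: 8 total
Accepted: 3

"aab", "bab", "bbb"


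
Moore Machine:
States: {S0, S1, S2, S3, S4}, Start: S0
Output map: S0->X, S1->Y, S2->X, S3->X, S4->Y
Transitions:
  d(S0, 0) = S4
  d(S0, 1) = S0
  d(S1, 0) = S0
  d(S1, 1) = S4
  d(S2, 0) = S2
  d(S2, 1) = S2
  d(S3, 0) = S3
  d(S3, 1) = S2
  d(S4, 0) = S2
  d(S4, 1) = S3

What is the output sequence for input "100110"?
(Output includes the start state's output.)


Start: S0 (output X)
  --1--> S0 (output X)
  --0--> S4 (output Y)
  --0--> S2 (output X)
  --1--> S2 (output X)
  --1--> S2 (output X)
  --0--> S2 (output X)

"XXYXXXX"


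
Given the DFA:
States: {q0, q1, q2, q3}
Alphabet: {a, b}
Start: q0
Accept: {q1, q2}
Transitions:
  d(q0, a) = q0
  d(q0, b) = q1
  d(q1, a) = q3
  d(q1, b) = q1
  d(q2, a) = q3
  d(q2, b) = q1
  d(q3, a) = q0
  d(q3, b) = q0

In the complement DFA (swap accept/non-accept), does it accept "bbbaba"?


Trace: q0 -> q1 -> q1 -> q1 -> q3 -> q0 -> q0
Final: q0
Original accept: {q1, q2}
Complement: q0 is not in original accept

Yes, complement accepts (original rejects)


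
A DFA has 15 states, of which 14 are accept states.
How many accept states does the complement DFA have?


Complement swaps accept and non-accept states.
15 - 14 = 1

1


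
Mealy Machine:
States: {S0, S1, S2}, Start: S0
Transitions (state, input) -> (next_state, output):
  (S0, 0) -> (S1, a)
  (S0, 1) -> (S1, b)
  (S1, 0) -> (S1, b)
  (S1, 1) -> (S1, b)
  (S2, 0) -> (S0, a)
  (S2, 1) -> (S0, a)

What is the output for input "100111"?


Step-by-step:
  (S0, 1) -> (S1, b)
  (S1, 0) -> (S1, b)
  (S1, 0) -> (S1, b)
  (S1, 1) -> (S1, b)
  (S1, 1) -> (S1, b)
  (S1, 1) -> (S1, b)

"bbbbbb"


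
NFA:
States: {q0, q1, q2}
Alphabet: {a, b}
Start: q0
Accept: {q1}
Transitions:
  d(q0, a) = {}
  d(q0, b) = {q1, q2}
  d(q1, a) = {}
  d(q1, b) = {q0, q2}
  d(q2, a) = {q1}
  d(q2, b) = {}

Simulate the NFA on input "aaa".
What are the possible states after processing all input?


Start: {q0}
  --a--> {}
  --a--> {}
  --a--> {}

{} (empty set, no valid transitions)


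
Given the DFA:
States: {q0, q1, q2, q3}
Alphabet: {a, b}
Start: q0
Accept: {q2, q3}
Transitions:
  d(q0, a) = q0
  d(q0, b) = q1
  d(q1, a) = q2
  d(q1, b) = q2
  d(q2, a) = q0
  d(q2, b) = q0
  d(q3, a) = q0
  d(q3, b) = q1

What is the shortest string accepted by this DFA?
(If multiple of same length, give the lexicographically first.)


BFS by string length (lex-first path to each state shown):
  len 0: q0<-""
  len 1: q0<-"a", q1<-"b"
  len 2: q0<-"aa", q1<-"ab", q2<-"ba"
Found accept state at length 2.

"ba"


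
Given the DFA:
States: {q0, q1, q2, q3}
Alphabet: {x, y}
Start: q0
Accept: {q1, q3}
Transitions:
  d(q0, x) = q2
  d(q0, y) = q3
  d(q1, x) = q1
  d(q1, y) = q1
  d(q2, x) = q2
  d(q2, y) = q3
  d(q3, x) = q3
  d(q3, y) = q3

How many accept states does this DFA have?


Accept states listed: {q1, q3}
Counting: q1(1) q3(2)

2


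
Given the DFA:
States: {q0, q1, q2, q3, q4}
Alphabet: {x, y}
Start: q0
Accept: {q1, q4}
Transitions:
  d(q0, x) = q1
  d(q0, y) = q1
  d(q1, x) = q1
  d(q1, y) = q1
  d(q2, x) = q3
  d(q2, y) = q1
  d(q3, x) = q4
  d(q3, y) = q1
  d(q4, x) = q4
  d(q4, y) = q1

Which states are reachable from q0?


BFS from q0:
  layer 0: {q0}
  layer 1: {q1}

{q0, q1}


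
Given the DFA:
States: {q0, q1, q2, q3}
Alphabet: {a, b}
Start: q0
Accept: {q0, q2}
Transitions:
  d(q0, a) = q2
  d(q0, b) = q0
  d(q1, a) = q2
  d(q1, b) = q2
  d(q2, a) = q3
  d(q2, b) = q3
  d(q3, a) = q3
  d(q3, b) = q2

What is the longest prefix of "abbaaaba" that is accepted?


Run the DFA, marking each prefix where the state is accepting:
  "" -> q0 [accept]
  "a" -> q2 [accept]
  "ab" -> q3 [reject]
  "abb" -> q2 [accept]
  "abba" -> q3 [reject]
  "abbaa" -> q3 [reject]
  "abbaaa" -> q3 [reject]
  "abbaaab" -> q2 [accept]
  "abbaaaba" -> q3 [reject]

"abbaaab"


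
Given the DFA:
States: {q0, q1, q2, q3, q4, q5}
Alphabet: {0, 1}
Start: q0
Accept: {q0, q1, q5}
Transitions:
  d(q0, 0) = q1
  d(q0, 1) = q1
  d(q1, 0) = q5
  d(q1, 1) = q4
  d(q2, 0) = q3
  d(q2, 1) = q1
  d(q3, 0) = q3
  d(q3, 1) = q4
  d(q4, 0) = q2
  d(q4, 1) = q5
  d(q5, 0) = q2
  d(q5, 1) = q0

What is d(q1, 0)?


Looking up transition d(q1, 0)

q5


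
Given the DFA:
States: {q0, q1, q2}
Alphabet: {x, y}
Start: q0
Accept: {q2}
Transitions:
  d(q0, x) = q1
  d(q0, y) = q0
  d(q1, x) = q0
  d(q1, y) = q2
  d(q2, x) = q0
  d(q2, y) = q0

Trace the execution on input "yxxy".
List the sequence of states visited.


Input: yxxy
d(q0, y) = q0
d(q0, x) = q1
d(q1, x) = q0
d(q0, y) = q0


q0 -> q0 -> q1 -> q0 -> q0


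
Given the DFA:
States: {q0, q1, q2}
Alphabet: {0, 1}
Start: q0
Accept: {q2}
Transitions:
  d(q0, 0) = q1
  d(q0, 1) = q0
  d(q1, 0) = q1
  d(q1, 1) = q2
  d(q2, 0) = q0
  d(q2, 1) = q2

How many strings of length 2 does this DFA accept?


Enumerating all length-2 strings:
  "00" -> q1 [reject]
  "01" -> q2 [accept]
  "10" -> q1 [reject]
  "11" -> q0 [reject]

1 out of 4


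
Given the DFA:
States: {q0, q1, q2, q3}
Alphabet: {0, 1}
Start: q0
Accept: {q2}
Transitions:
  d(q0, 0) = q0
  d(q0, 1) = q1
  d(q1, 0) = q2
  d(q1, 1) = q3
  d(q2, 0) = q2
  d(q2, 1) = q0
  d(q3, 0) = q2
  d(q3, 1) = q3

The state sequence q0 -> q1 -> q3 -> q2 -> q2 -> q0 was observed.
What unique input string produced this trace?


Trace back each transition to find the symbol:
  q0 --[1]--> q1
  q1 --[1]--> q3
  q3 --[0]--> q2
  q2 --[0]--> q2
  q2 --[1]--> q0

"11001"


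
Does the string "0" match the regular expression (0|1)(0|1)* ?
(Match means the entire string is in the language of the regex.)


|string| = 1; first = '0'; last = '0'

Yes, "0" matches (0|1)(0|1)*


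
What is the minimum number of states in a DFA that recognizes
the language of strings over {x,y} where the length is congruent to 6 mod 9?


States track (length) mod 9.
Need 9 states: one per remainder 0..8; accept = remainder 6.

9


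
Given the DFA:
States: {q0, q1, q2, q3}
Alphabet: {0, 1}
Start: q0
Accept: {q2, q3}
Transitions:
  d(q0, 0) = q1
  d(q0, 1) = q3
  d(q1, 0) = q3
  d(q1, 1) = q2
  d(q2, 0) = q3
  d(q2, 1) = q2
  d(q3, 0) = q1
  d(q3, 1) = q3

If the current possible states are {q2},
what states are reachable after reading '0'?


Apply transition on '0' from each current state:
  d(q2, 0) = q3

{q3}


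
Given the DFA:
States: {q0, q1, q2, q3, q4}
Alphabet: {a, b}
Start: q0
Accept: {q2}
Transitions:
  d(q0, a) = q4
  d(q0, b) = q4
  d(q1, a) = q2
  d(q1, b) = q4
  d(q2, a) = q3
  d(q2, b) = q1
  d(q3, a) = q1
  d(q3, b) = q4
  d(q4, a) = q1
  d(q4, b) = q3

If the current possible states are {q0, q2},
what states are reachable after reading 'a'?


Apply transition on 'a' from each current state:
  d(q0, a) = q4
  d(q2, a) = q3

{q3, q4}


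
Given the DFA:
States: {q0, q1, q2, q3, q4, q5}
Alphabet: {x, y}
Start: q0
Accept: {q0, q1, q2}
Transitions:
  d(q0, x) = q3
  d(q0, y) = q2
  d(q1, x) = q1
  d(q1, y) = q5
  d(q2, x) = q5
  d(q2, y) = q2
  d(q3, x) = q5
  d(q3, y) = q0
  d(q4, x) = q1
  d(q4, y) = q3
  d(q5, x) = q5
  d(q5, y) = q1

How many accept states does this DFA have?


Accept states listed: {q0, q1, q2}
Counting: q0(1) q1(2) q2(3)

3


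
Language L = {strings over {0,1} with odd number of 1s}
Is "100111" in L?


count('1') = 4; 4 mod 2 = 0

No, "100111" is not in L


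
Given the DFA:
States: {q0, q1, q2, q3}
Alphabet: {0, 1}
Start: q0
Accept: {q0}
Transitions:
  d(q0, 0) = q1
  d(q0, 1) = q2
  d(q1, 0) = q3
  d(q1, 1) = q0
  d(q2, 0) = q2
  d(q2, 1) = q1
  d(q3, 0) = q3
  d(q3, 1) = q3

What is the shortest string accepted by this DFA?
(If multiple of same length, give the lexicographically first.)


BFS by string length (lex-first path to each state shown):
  len 0: q0<-""
Found accept state at length 0.

"" (empty string)


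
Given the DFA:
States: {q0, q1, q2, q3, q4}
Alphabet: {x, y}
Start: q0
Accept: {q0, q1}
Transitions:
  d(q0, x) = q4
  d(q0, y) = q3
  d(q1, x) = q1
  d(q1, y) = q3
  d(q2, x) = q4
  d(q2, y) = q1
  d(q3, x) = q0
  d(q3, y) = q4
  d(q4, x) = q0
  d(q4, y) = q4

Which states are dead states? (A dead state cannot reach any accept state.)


Forward reachability from each state:
  q0 -> reaches accept state q0 (live)
  q1 -> reaches accept state q0 (live)
  q2 -> reaches accept state q0 (live)
  q3 -> reaches accept state q0 (live)
  q4 -> reaches accept state q0 (live)

None (all states can reach an accept state)


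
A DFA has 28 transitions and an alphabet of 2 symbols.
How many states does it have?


Each state has exactly one transition per symbol.
states = transitions / |alphabet| = 28 / 2 = 14

14


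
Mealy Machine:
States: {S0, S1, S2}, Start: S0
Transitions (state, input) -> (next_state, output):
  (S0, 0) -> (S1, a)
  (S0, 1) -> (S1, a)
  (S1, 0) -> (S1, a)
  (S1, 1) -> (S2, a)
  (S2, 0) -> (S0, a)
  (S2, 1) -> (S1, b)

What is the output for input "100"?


Step-by-step:
  (S0, 1) -> (S1, a)
  (S1, 0) -> (S1, a)
  (S1, 0) -> (S1, a)

"aaa"


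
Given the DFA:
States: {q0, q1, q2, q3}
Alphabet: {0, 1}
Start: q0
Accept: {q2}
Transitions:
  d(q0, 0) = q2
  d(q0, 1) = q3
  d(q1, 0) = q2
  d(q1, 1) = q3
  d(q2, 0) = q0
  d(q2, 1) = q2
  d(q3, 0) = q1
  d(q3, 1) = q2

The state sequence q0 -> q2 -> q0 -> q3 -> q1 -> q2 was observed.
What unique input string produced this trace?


Trace back each transition to find the symbol:
  q0 --[0]--> q2
  q2 --[0]--> q0
  q0 --[1]--> q3
  q3 --[0]--> q1
  q1 --[0]--> q2

"00100"


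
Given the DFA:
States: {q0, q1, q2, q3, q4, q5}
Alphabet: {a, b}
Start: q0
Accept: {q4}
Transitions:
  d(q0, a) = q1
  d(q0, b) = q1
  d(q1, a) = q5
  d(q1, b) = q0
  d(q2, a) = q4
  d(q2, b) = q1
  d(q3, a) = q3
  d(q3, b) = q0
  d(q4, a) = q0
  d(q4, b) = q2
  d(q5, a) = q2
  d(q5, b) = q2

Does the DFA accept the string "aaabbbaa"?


Trace: q0 -> q1 -> q5 -> q2 -> q1 -> q0 -> q1 -> q5 -> q2
Final state: q2
Accept states: {q4}

No, rejected (final state q2 is not an accept state)


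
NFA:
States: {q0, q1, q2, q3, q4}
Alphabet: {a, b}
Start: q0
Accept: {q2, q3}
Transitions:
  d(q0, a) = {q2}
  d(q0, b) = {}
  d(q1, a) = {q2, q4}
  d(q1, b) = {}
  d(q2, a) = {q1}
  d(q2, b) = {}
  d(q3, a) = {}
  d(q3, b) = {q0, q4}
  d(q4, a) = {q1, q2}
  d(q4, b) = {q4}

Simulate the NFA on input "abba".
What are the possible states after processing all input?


Start: {q0}
  --a--> {q2}
  --b--> {}
  --b--> {}
  --a--> {}

{} (empty set, no valid transitions)


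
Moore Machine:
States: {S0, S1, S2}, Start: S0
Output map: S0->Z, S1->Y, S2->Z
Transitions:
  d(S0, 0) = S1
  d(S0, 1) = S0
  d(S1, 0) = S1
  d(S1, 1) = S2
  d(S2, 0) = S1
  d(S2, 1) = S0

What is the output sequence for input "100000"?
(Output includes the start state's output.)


Start: S0 (output Z)
  --1--> S0 (output Z)
  --0--> S1 (output Y)
  --0--> S1 (output Y)
  --0--> S1 (output Y)
  --0--> S1 (output Y)
  --0--> S1 (output Y)

"ZZYYYYY"


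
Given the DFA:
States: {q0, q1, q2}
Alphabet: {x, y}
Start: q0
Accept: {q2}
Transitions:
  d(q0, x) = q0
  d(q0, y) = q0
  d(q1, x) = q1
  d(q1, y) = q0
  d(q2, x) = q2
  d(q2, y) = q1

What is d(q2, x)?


Looking up transition d(q2, x)

q2


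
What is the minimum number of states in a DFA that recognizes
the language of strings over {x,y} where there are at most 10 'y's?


States: count = 0, 1, ..., 10 (all accepting; 11 states), plus a dead state for count > 10.
Total: 11 + 1 = 12.

12


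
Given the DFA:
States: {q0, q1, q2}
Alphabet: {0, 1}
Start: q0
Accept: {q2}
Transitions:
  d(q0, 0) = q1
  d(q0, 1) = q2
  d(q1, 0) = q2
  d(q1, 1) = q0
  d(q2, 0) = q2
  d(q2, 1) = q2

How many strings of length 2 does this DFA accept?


Enumerating all length-2 strings:
  "00" -> q2 [accept]
  "01" -> q0 [reject]
  "10" -> q2 [accept]
  "11" -> q2 [accept]

3 out of 4


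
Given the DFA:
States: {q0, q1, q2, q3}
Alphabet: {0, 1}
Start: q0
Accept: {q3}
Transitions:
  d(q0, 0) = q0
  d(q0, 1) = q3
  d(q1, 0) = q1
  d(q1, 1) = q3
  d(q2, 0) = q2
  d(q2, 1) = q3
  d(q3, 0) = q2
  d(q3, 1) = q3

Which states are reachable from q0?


BFS from q0:
  layer 0: {q0}
  layer 1: {q3}
  layer 2: {q2}

{q0, q2, q3}


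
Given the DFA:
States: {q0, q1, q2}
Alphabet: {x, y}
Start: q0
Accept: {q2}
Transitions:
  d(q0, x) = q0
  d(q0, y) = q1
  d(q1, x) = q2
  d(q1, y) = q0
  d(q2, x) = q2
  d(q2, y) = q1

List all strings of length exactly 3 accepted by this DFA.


All strings of length 3: 8 total
Accepted: 2

"xyx", "yxx"


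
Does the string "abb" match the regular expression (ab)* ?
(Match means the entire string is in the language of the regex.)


|string| = 3; first = 'a'; last = 'b'

No, "abb" does not match (ab)*


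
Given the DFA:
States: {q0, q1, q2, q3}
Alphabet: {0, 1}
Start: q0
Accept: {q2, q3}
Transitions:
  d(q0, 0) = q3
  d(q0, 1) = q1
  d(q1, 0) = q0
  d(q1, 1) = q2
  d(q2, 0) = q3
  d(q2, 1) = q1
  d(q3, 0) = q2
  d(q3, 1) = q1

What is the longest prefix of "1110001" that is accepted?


Run the DFA, marking each prefix where the state is accepting:
  "" -> q0 [reject]
  "1" -> q1 [reject]
  "11" -> q2 [accept]
  "111" -> q1 [reject]
  "1110" -> q0 [reject]
  "11100" -> q3 [accept]
  "111000" -> q2 [accept]
  "1110001" -> q1 [reject]

"111000"


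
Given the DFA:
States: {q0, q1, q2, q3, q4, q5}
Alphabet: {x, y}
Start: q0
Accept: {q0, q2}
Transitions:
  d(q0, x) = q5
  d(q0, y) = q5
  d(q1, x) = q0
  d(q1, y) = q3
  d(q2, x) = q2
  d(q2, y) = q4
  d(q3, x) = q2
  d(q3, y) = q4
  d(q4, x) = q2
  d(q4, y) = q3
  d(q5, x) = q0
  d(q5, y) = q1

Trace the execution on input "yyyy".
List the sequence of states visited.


Input: yyyy
d(q0, y) = q5
d(q5, y) = q1
d(q1, y) = q3
d(q3, y) = q4


q0 -> q5 -> q1 -> q3 -> q4


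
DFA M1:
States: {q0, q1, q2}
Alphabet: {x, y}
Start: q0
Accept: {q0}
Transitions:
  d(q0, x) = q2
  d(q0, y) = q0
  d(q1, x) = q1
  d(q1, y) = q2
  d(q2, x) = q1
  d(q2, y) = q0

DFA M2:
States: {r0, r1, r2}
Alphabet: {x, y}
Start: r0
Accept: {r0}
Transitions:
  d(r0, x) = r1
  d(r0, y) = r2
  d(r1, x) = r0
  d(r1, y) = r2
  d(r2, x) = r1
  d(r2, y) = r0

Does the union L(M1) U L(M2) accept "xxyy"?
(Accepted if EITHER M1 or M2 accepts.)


M1: final=q0 accepted=True
M2: final=r0 accepted=True

Yes, union accepts


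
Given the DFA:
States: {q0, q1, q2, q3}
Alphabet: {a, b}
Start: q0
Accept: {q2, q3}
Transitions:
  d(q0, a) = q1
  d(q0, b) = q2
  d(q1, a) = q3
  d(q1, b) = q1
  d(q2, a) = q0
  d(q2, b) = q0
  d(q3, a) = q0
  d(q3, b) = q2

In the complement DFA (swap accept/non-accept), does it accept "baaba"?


Trace: q0 -> q2 -> q0 -> q1 -> q1 -> q3
Final: q3
Original accept: {q2, q3}
Complement: q3 is in original accept

No, complement rejects (original accepts)


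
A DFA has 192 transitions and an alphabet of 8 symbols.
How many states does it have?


Each state has exactly one transition per symbol.
states = transitions / |alphabet| = 192 / 8 = 24

24


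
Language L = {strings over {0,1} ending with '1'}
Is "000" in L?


last symbol = '0'

No, "000" is not in L


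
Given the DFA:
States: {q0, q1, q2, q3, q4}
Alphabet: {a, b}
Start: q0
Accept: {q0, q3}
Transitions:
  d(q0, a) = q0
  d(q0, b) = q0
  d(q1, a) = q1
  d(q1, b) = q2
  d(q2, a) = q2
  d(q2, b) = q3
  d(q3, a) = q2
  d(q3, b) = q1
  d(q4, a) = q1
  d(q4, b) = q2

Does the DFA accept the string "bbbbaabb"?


Trace: q0 -> q0 -> q0 -> q0 -> q0 -> q0 -> q0 -> q0 -> q0
Final state: q0
Accept states: {q0, q3}

Yes, accepted (final state q0 is an accept state)


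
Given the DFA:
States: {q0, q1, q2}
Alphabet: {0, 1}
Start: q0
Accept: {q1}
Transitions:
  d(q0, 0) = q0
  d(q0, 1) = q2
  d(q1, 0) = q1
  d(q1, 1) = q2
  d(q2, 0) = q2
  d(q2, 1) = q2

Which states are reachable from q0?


BFS from q0:
  layer 0: {q0}
  layer 1: {q2}

{q0, q2}


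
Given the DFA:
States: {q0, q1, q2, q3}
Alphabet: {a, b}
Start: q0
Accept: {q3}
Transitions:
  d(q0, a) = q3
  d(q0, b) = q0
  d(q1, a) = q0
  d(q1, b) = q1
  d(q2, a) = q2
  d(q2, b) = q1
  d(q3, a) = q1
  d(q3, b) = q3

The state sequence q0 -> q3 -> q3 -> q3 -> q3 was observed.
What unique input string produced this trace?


Trace back each transition to find the symbol:
  q0 --[a]--> q3
  q3 --[b]--> q3
  q3 --[b]--> q3
  q3 --[b]--> q3

"abbb"


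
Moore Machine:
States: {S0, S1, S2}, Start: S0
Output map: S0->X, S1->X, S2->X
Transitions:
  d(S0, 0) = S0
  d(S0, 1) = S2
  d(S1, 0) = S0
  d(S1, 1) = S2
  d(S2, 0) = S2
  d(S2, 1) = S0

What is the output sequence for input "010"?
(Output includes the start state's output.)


Start: S0 (output X)
  --0--> S0 (output X)
  --1--> S2 (output X)
  --0--> S2 (output X)

"XXXX"


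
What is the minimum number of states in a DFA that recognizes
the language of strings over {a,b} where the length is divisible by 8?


States track (length) mod 8.
Need 8 states: one per remainder 0..7; accept = remainder 0.

8


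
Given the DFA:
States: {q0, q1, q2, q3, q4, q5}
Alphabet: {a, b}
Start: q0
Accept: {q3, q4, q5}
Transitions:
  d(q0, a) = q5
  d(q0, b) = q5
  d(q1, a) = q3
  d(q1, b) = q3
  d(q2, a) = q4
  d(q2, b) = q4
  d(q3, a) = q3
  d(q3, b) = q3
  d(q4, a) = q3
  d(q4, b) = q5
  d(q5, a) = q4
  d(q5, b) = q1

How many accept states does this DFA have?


Accept states listed: {q3, q4, q5}
Counting: q3(1) q4(2) q5(3)

3


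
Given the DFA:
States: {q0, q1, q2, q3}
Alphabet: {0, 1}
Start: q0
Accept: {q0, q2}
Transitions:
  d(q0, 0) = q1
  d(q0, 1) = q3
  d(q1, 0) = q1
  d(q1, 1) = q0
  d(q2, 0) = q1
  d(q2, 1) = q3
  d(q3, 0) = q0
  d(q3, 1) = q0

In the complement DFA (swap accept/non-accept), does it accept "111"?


Trace: q0 -> q3 -> q0 -> q3
Final: q3
Original accept: {q0, q2}
Complement: q3 is not in original accept

Yes, complement accepts (original rejects)


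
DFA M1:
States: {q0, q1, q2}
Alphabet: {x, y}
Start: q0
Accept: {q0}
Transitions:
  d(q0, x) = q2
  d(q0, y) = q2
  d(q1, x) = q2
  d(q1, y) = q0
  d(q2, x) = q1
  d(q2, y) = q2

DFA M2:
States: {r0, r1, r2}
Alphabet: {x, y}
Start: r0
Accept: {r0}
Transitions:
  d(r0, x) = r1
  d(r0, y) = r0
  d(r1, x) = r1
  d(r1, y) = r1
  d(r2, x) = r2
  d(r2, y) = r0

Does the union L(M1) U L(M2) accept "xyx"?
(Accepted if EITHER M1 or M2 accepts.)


M1: final=q1 accepted=False
M2: final=r1 accepted=False

No, union rejects (neither accepts)


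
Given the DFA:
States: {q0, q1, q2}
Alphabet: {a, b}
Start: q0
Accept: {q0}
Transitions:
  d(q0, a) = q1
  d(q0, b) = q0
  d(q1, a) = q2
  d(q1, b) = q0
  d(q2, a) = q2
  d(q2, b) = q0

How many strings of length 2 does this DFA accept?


Enumerating all length-2 strings:
  "aa" -> q2 [reject]
  "ab" -> q0 [accept]
  "ba" -> q1 [reject]
  "bb" -> q0 [accept]

2 out of 4


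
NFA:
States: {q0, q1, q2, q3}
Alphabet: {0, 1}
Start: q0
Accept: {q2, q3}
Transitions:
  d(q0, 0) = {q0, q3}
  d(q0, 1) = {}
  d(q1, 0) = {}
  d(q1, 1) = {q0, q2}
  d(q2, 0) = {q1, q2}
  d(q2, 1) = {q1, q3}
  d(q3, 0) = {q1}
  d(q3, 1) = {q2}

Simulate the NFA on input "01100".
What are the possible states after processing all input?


Start: {q0}
  --0--> {q0, q3}
  --1--> {q2}
  --1--> {q1, q3}
  --0--> {q1}
  --0--> {}

{} (empty set, no valid transitions)


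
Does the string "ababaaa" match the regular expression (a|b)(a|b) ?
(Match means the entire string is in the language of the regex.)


|string| = 7; first = 'a'; last = 'a'

No, "ababaaa" does not match (a|b)(a|b)


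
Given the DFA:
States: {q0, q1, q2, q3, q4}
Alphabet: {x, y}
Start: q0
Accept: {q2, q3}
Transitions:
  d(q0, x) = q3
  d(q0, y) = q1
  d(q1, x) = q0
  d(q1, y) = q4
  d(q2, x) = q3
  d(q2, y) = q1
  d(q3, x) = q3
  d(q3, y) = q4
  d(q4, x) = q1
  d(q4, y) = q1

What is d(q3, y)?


Looking up transition d(q3, y)

q4


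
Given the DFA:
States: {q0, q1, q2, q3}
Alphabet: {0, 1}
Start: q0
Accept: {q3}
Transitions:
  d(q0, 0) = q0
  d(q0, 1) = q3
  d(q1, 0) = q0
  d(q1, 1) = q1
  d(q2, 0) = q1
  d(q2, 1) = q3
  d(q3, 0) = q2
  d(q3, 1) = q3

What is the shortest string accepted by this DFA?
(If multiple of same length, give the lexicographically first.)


BFS by string length (lex-first path to each state shown):
  len 0: q0<-""
  len 1: q0<-"0", q3<-"1"
Found accept state at length 1.

"1"


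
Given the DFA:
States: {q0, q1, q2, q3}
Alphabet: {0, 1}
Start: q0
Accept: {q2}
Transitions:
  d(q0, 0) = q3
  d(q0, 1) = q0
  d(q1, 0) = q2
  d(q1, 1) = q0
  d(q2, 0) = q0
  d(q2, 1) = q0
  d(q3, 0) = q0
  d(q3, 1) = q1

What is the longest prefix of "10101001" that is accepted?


Run the DFA, marking each prefix where the state is accepting:
  "" -> q0 [reject]
  "1" -> q0 [reject]
  "10" -> q3 [reject]
  "101" -> q1 [reject]
  "1010" -> q2 [accept]
  "10101" -> q0 [reject]
  "101010" -> q3 [reject]
  "1010100" -> q0 [reject]
  "10101001" -> q0 [reject]

"1010"


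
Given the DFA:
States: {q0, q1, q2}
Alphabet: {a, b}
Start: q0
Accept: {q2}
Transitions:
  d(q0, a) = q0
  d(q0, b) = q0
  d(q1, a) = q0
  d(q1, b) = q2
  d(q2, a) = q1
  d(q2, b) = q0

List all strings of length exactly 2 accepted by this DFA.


All strings of length 2: 4 total
Accepted: 0

None


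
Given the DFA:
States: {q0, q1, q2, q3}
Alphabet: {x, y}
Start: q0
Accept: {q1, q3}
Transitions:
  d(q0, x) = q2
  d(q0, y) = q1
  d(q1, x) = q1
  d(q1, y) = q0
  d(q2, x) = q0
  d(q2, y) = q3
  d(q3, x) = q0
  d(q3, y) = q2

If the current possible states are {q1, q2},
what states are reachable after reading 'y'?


Apply transition on 'y' from each current state:
  d(q1, y) = q0
  d(q2, y) = q3

{q0, q3}


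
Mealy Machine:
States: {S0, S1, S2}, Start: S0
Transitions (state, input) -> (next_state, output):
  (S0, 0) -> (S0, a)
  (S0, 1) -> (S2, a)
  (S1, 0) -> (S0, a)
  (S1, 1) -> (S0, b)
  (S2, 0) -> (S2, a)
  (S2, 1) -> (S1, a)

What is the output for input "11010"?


Step-by-step:
  (S0, 1) -> (S2, a)
  (S2, 1) -> (S1, a)
  (S1, 0) -> (S0, a)
  (S0, 1) -> (S2, a)
  (S2, 0) -> (S2, a)

"aaaaa"


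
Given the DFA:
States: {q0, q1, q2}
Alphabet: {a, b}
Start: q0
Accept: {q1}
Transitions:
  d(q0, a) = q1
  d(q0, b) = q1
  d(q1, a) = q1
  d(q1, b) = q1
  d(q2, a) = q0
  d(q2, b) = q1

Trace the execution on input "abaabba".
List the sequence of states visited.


Input: abaabba
d(q0, a) = q1
d(q1, b) = q1
d(q1, a) = q1
d(q1, a) = q1
d(q1, b) = q1
d(q1, b) = q1
d(q1, a) = q1


q0 -> q1 -> q1 -> q1 -> q1 -> q1 -> q1 -> q1


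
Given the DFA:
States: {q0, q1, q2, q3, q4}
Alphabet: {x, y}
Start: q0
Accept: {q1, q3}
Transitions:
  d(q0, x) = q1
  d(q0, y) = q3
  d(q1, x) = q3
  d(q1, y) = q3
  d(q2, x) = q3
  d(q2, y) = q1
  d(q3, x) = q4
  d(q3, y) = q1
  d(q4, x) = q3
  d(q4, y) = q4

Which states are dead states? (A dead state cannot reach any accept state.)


Forward reachability from each state:
  q0 -> reaches accept state q1 (live)
  q1 -> reaches accept state q1 (live)
  q2 -> reaches accept state q1 (live)
  q3 -> reaches accept state q1 (live)
  q4 -> reaches accept state q1 (live)

None (all states can reach an accept state)


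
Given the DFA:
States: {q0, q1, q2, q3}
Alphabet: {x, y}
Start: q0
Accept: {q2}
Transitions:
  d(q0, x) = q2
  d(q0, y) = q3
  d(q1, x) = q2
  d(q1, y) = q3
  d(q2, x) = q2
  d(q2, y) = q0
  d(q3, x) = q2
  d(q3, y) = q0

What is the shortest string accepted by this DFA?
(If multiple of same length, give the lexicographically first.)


BFS by string length (lex-first path to each state shown):
  len 0: q0<-""
  len 1: q2<-"x", q3<-"y"
Found accept state at length 1.

"x"


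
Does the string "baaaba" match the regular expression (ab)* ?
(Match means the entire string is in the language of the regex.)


|string| = 6; first = 'b'; last = 'a'

No, "baaaba" does not match (ab)*


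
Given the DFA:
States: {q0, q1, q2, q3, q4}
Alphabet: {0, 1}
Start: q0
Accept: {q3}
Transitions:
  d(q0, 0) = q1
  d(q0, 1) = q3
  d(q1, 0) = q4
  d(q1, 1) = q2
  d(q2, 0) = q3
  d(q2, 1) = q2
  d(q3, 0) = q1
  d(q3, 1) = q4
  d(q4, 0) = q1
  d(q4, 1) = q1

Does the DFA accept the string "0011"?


Trace: q0 -> q1 -> q4 -> q1 -> q2
Final state: q2
Accept states: {q3}

No, rejected (final state q2 is not an accept state)


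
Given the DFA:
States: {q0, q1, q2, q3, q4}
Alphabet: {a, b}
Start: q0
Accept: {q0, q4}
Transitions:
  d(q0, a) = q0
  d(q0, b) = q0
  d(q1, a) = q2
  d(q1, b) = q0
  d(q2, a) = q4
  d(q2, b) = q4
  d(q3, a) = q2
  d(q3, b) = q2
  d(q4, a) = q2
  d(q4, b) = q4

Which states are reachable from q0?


BFS from q0:
  layer 0: {q0}

{q0}


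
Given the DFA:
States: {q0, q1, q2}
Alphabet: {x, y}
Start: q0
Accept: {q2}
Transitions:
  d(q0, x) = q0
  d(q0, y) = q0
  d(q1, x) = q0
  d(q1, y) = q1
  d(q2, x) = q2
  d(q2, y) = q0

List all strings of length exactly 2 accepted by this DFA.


All strings of length 2: 4 total
Accepted: 0

None


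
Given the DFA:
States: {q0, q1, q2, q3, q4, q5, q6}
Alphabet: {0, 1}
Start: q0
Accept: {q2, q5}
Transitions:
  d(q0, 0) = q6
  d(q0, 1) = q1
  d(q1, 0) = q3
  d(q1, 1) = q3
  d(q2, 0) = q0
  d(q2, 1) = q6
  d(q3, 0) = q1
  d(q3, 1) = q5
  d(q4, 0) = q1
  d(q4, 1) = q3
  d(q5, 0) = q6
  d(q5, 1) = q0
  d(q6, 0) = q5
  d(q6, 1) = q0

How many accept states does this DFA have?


Accept states listed: {q2, q5}
Counting: q2(1) q5(2)

2


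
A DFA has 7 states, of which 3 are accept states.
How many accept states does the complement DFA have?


Complement swaps accept and non-accept states.
7 - 3 = 4

4


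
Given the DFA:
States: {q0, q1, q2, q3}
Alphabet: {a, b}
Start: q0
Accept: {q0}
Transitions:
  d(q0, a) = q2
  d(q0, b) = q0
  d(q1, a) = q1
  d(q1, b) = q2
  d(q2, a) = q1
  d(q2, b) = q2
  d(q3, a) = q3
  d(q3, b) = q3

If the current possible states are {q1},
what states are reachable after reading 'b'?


Apply transition on 'b' from each current state:
  d(q1, b) = q2

{q2}


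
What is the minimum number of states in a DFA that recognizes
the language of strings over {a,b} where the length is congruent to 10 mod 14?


States track (length) mod 14.
Need 14 states: one per remainder 0..13; accept = remainder 10.

14


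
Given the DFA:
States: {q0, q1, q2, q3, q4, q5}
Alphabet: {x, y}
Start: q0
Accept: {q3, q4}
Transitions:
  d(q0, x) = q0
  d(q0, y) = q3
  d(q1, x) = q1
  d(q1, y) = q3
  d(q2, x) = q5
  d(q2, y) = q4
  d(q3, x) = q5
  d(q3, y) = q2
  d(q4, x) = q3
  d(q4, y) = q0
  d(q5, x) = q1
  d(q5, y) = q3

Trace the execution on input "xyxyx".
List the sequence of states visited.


Input: xyxyx
d(q0, x) = q0
d(q0, y) = q3
d(q3, x) = q5
d(q5, y) = q3
d(q3, x) = q5


q0 -> q0 -> q3 -> q5 -> q3 -> q5


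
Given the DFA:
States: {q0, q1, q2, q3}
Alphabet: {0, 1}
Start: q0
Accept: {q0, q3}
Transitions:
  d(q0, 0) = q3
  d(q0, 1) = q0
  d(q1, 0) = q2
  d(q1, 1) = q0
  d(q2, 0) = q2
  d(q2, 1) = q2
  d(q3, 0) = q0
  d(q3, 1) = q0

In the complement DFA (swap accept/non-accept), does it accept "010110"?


Trace: q0 -> q3 -> q0 -> q3 -> q0 -> q0 -> q3
Final: q3
Original accept: {q0, q3}
Complement: q3 is in original accept

No, complement rejects (original accepts)


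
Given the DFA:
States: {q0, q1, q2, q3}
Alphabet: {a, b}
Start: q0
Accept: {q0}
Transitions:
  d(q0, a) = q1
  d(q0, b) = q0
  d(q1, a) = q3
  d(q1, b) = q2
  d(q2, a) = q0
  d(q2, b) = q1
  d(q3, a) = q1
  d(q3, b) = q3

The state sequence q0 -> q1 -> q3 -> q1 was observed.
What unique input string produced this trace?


Trace back each transition to find the symbol:
  q0 --[a]--> q1
  q1 --[a]--> q3
  q3 --[a]--> q1

"aaa"


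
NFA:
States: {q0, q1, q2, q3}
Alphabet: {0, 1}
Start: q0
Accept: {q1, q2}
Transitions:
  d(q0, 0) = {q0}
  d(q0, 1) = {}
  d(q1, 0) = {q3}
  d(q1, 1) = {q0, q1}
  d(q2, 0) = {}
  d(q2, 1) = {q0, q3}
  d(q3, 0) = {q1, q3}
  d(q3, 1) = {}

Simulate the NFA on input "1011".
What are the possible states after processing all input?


Start: {q0}
  --1--> {}
  --0--> {}
  --1--> {}
  --1--> {}

{} (empty set, no valid transitions)


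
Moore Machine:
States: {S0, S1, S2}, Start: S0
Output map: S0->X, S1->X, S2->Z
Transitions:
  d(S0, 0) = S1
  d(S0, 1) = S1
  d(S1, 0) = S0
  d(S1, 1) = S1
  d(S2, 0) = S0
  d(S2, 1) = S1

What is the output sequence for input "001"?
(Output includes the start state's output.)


Start: S0 (output X)
  --0--> S1 (output X)
  --0--> S0 (output X)
  --1--> S1 (output X)

"XXXX"


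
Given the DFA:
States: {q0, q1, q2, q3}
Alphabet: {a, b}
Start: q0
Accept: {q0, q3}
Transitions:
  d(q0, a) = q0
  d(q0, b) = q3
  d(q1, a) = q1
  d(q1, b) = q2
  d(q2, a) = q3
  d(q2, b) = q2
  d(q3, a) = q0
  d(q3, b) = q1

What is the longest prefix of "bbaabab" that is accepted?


Run the DFA, marking each prefix where the state is accepting:
  "" -> q0 [accept]
  "b" -> q3 [accept]
  "bb" -> q1 [reject]
  "bba" -> q1 [reject]
  "bbaa" -> q1 [reject]
  "bbaab" -> q2 [reject]
  "bbaaba" -> q3 [accept]
  "bbaabab" -> q1 [reject]

"bbaaba"


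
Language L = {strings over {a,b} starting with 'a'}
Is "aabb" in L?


first symbol = 'a'

Yes, "aabb" is in L


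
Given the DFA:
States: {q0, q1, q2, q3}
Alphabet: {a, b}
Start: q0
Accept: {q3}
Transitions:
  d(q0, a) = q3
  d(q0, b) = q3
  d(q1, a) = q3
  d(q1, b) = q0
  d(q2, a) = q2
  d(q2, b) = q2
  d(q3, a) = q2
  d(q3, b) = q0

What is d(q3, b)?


Looking up transition d(q3, b)

q0


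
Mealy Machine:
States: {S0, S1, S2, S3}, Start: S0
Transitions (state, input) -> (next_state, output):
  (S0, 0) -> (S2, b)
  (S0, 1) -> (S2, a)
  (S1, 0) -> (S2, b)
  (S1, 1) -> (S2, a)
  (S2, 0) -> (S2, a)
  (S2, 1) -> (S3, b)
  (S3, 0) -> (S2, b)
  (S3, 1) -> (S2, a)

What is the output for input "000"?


Step-by-step:
  (S0, 0) -> (S2, b)
  (S2, 0) -> (S2, a)
  (S2, 0) -> (S2, a)

"baa"


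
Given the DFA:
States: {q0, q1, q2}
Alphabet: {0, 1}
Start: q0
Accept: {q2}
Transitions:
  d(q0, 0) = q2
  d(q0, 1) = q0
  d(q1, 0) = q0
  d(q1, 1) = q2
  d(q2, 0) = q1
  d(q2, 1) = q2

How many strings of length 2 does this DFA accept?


Enumerating all length-2 strings:
  "00" -> q1 [reject]
  "01" -> q2 [accept]
  "10" -> q2 [accept]
  "11" -> q0 [reject]

2 out of 4


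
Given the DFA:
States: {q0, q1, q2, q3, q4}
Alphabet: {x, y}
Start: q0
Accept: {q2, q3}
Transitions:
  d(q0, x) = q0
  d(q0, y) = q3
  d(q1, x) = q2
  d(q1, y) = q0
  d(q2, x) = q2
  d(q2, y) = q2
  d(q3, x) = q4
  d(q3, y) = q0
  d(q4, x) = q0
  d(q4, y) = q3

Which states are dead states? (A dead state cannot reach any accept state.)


Forward reachability from each state:
  q0 -> reaches accept state q3 (live)
  q1 -> reaches accept state q2 (live)
  q2 -> reaches accept state q2 (live)
  q3 -> reaches accept state q3 (live)
  q4 -> reaches accept state q3 (live)

None (all states can reach an accept state)


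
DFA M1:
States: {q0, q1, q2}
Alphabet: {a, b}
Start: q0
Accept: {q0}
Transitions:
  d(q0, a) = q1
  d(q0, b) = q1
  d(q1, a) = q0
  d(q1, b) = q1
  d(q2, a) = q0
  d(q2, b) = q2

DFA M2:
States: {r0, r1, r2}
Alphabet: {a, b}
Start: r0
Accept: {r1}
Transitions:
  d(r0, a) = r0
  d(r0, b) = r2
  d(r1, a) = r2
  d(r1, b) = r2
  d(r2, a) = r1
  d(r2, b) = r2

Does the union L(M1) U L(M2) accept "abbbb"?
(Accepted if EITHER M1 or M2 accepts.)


M1: final=q1 accepted=False
M2: final=r2 accepted=False

No, union rejects (neither accepts)


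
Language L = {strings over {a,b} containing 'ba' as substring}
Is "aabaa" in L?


'ba' occurs at index 2

Yes, "aabaa" is in L


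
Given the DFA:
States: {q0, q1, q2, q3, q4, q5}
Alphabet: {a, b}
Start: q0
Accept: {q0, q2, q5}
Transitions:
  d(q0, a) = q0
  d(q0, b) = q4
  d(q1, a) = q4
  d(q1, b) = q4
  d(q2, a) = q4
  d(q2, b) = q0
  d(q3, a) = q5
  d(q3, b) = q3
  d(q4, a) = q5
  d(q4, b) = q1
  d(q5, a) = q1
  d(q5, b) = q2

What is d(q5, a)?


Looking up transition d(q5, a)

q1
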